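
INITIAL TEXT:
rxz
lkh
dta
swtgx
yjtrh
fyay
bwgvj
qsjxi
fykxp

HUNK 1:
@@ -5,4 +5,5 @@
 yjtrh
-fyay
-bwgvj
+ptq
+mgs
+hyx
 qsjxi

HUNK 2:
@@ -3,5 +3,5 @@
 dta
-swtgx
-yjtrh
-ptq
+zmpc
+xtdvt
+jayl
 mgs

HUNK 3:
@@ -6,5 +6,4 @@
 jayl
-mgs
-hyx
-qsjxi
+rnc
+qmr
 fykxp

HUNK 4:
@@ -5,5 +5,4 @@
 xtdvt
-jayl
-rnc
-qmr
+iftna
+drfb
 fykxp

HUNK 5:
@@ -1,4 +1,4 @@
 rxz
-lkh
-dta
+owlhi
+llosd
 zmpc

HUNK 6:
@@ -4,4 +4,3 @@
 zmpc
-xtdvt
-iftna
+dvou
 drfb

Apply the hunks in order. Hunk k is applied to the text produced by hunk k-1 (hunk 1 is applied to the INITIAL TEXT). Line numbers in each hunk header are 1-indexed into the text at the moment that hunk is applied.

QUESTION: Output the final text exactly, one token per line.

Answer: rxz
owlhi
llosd
zmpc
dvou
drfb
fykxp

Derivation:
Hunk 1: at line 5 remove [fyay,bwgvj] add [ptq,mgs,hyx] -> 10 lines: rxz lkh dta swtgx yjtrh ptq mgs hyx qsjxi fykxp
Hunk 2: at line 3 remove [swtgx,yjtrh,ptq] add [zmpc,xtdvt,jayl] -> 10 lines: rxz lkh dta zmpc xtdvt jayl mgs hyx qsjxi fykxp
Hunk 3: at line 6 remove [mgs,hyx,qsjxi] add [rnc,qmr] -> 9 lines: rxz lkh dta zmpc xtdvt jayl rnc qmr fykxp
Hunk 4: at line 5 remove [jayl,rnc,qmr] add [iftna,drfb] -> 8 lines: rxz lkh dta zmpc xtdvt iftna drfb fykxp
Hunk 5: at line 1 remove [lkh,dta] add [owlhi,llosd] -> 8 lines: rxz owlhi llosd zmpc xtdvt iftna drfb fykxp
Hunk 6: at line 4 remove [xtdvt,iftna] add [dvou] -> 7 lines: rxz owlhi llosd zmpc dvou drfb fykxp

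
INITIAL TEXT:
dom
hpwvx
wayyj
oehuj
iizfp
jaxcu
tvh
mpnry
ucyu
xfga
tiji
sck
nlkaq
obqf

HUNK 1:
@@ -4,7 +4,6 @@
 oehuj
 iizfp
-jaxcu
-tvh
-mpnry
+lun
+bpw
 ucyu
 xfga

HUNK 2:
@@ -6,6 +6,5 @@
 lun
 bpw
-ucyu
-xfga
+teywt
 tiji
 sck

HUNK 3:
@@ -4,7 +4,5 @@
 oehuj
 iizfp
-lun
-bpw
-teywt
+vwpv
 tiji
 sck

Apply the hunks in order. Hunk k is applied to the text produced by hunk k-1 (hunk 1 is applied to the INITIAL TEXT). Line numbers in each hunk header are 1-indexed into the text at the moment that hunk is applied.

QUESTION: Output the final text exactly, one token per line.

Hunk 1: at line 4 remove [jaxcu,tvh,mpnry] add [lun,bpw] -> 13 lines: dom hpwvx wayyj oehuj iizfp lun bpw ucyu xfga tiji sck nlkaq obqf
Hunk 2: at line 6 remove [ucyu,xfga] add [teywt] -> 12 lines: dom hpwvx wayyj oehuj iizfp lun bpw teywt tiji sck nlkaq obqf
Hunk 3: at line 4 remove [lun,bpw,teywt] add [vwpv] -> 10 lines: dom hpwvx wayyj oehuj iizfp vwpv tiji sck nlkaq obqf

Answer: dom
hpwvx
wayyj
oehuj
iizfp
vwpv
tiji
sck
nlkaq
obqf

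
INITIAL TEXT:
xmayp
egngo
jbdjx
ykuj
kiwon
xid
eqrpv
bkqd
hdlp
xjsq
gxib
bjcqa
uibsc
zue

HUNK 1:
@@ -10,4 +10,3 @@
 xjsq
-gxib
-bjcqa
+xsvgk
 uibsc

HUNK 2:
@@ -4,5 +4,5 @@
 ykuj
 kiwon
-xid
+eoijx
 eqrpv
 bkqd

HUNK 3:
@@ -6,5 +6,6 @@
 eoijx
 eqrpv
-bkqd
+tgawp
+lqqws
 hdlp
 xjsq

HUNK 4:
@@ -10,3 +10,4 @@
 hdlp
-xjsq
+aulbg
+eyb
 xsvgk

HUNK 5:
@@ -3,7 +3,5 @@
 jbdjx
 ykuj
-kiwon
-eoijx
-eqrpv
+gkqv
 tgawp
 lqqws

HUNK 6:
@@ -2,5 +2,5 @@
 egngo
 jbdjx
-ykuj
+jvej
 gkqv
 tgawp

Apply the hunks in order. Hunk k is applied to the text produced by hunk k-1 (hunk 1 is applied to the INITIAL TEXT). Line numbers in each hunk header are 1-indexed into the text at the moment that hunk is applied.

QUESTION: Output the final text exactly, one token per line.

Answer: xmayp
egngo
jbdjx
jvej
gkqv
tgawp
lqqws
hdlp
aulbg
eyb
xsvgk
uibsc
zue

Derivation:
Hunk 1: at line 10 remove [gxib,bjcqa] add [xsvgk] -> 13 lines: xmayp egngo jbdjx ykuj kiwon xid eqrpv bkqd hdlp xjsq xsvgk uibsc zue
Hunk 2: at line 4 remove [xid] add [eoijx] -> 13 lines: xmayp egngo jbdjx ykuj kiwon eoijx eqrpv bkqd hdlp xjsq xsvgk uibsc zue
Hunk 3: at line 6 remove [bkqd] add [tgawp,lqqws] -> 14 lines: xmayp egngo jbdjx ykuj kiwon eoijx eqrpv tgawp lqqws hdlp xjsq xsvgk uibsc zue
Hunk 4: at line 10 remove [xjsq] add [aulbg,eyb] -> 15 lines: xmayp egngo jbdjx ykuj kiwon eoijx eqrpv tgawp lqqws hdlp aulbg eyb xsvgk uibsc zue
Hunk 5: at line 3 remove [kiwon,eoijx,eqrpv] add [gkqv] -> 13 lines: xmayp egngo jbdjx ykuj gkqv tgawp lqqws hdlp aulbg eyb xsvgk uibsc zue
Hunk 6: at line 2 remove [ykuj] add [jvej] -> 13 lines: xmayp egngo jbdjx jvej gkqv tgawp lqqws hdlp aulbg eyb xsvgk uibsc zue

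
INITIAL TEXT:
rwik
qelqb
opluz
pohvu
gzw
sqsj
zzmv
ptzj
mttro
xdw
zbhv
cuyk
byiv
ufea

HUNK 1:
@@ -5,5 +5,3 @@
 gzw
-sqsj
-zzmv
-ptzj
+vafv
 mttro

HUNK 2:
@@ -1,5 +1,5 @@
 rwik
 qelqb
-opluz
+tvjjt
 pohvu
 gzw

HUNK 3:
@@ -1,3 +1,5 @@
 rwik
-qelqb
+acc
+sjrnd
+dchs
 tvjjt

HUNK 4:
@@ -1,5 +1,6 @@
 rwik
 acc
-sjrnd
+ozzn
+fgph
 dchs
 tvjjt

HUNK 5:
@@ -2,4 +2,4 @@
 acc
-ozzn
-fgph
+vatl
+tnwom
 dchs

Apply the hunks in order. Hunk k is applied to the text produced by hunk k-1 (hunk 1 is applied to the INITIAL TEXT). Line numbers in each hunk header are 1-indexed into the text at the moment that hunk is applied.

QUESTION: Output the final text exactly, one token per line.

Answer: rwik
acc
vatl
tnwom
dchs
tvjjt
pohvu
gzw
vafv
mttro
xdw
zbhv
cuyk
byiv
ufea

Derivation:
Hunk 1: at line 5 remove [sqsj,zzmv,ptzj] add [vafv] -> 12 lines: rwik qelqb opluz pohvu gzw vafv mttro xdw zbhv cuyk byiv ufea
Hunk 2: at line 1 remove [opluz] add [tvjjt] -> 12 lines: rwik qelqb tvjjt pohvu gzw vafv mttro xdw zbhv cuyk byiv ufea
Hunk 3: at line 1 remove [qelqb] add [acc,sjrnd,dchs] -> 14 lines: rwik acc sjrnd dchs tvjjt pohvu gzw vafv mttro xdw zbhv cuyk byiv ufea
Hunk 4: at line 1 remove [sjrnd] add [ozzn,fgph] -> 15 lines: rwik acc ozzn fgph dchs tvjjt pohvu gzw vafv mttro xdw zbhv cuyk byiv ufea
Hunk 5: at line 2 remove [ozzn,fgph] add [vatl,tnwom] -> 15 lines: rwik acc vatl tnwom dchs tvjjt pohvu gzw vafv mttro xdw zbhv cuyk byiv ufea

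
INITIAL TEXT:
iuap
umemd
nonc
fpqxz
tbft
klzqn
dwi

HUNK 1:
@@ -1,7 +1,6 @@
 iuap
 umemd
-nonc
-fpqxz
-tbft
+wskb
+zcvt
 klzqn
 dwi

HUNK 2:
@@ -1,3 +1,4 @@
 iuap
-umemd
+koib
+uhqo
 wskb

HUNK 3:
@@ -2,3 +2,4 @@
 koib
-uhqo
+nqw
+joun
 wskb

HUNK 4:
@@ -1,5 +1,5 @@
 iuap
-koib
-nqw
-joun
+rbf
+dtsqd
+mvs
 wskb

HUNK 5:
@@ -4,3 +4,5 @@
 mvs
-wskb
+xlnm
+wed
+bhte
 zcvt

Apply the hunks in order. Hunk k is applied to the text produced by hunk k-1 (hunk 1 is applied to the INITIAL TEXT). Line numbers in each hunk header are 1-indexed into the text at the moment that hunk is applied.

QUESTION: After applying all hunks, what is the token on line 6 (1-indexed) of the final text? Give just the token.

Answer: wed

Derivation:
Hunk 1: at line 1 remove [nonc,fpqxz,tbft] add [wskb,zcvt] -> 6 lines: iuap umemd wskb zcvt klzqn dwi
Hunk 2: at line 1 remove [umemd] add [koib,uhqo] -> 7 lines: iuap koib uhqo wskb zcvt klzqn dwi
Hunk 3: at line 2 remove [uhqo] add [nqw,joun] -> 8 lines: iuap koib nqw joun wskb zcvt klzqn dwi
Hunk 4: at line 1 remove [koib,nqw,joun] add [rbf,dtsqd,mvs] -> 8 lines: iuap rbf dtsqd mvs wskb zcvt klzqn dwi
Hunk 5: at line 4 remove [wskb] add [xlnm,wed,bhte] -> 10 lines: iuap rbf dtsqd mvs xlnm wed bhte zcvt klzqn dwi
Final line 6: wed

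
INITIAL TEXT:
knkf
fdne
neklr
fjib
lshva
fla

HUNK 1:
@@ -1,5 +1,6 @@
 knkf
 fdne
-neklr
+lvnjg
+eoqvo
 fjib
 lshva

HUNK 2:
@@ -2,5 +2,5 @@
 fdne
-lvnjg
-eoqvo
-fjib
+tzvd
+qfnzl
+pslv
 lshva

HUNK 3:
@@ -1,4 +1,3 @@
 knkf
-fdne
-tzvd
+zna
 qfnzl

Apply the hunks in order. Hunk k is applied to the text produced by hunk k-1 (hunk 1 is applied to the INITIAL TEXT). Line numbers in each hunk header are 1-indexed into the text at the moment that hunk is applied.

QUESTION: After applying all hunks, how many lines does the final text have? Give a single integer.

Answer: 6

Derivation:
Hunk 1: at line 1 remove [neklr] add [lvnjg,eoqvo] -> 7 lines: knkf fdne lvnjg eoqvo fjib lshva fla
Hunk 2: at line 2 remove [lvnjg,eoqvo,fjib] add [tzvd,qfnzl,pslv] -> 7 lines: knkf fdne tzvd qfnzl pslv lshva fla
Hunk 3: at line 1 remove [fdne,tzvd] add [zna] -> 6 lines: knkf zna qfnzl pslv lshva fla
Final line count: 6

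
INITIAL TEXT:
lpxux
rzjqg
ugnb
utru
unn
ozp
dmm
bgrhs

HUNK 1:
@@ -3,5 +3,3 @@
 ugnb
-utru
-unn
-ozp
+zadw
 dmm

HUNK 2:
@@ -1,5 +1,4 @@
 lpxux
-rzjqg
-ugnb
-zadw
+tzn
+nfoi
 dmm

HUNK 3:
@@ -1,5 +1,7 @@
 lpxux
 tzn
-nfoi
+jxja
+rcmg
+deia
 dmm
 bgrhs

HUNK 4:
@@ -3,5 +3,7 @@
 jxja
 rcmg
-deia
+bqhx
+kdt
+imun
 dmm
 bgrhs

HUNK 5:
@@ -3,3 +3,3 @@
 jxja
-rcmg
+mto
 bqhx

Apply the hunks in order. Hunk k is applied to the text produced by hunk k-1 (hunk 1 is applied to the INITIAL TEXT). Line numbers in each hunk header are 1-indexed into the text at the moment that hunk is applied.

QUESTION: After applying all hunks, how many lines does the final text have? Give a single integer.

Hunk 1: at line 3 remove [utru,unn,ozp] add [zadw] -> 6 lines: lpxux rzjqg ugnb zadw dmm bgrhs
Hunk 2: at line 1 remove [rzjqg,ugnb,zadw] add [tzn,nfoi] -> 5 lines: lpxux tzn nfoi dmm bgrhs
Hunk 3: at line 1 remove [nfoi] add [jxja,rcmg,deia] -> 7 lines: lpxux tzn jxja rcmg deia dmm bgrhs
Hunk 4: at line 3 remove [deia] add [bqhx,kdt,imun] -> 9 lines: lpxux tzn jxja rcmg bqhx kdt imun dmm bgrhs
Hunk 5: at line 3 remove [rcmg] add [mto] -> 9 lines: lpxux tzn jxja mto bqhx kdt imun dmm bgrhs
Final line count: 9

Answer: 9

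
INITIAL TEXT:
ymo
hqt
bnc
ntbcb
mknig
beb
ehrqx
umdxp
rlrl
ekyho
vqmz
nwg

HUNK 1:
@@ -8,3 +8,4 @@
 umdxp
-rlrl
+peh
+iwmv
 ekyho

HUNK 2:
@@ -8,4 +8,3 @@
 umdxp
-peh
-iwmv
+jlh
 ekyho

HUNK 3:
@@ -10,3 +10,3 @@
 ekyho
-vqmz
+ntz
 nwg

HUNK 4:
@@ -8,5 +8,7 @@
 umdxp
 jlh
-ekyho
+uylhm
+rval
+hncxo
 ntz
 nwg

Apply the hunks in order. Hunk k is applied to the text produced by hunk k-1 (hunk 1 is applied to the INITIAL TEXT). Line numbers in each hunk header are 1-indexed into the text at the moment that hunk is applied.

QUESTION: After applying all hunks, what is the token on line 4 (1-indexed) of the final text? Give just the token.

Answer: ntbcb

Derivation:
Hunk 1: at line 8 remove [rlrl] add [peh,iwmv] -> 13 lines: ymo hqt bnc ntbcb mknig beb ehrqx umdxp peh iwmv ekyho vqmz nwg
Hunk 2: at line 8 remove [peh,iwmv] add [jlh] -> 12 lines: ymo hqt bnc ntbcb mknig beb ehrqx umdxp jlh ekyho vqmz nwg
Hunk 3: at line 10 remove [vqmz] add [ntz] -> 12 lines: ymo hqt bnc ntbcb mknig beb ehrqx umdxp jlh ekyho ntz nwg
Hunk 4: at line 8 remove [ekyho] add [uylhm,rval,hncxo] -> 14 lines: ymo hqt bnc ntbcb mknig beb ehrqx umdxp jlh uylhm rval hncxo ntz nwg
Final line 4: ntbcb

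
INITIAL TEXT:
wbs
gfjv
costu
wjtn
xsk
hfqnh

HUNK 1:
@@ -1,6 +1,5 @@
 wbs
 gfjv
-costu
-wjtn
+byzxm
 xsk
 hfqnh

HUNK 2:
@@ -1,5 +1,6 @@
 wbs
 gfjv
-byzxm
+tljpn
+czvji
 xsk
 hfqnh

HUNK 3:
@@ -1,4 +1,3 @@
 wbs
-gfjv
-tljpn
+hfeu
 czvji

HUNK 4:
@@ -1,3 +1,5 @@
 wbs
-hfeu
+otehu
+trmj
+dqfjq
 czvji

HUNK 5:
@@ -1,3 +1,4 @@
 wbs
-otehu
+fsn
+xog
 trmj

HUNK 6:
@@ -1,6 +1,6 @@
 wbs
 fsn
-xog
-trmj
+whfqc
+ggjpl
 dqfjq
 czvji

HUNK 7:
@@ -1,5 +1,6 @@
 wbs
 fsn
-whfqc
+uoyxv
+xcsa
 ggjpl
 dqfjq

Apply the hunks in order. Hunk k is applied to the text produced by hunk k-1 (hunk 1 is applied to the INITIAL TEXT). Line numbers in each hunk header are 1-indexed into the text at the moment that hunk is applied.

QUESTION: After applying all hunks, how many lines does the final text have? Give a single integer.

Answer: 9

Derivation:
Hunk 1: at line 1 remove [costu,wjtn] add [byzxm] -> 5 lines: wbs gfjv byzxm xsk hfqnh
Hunk 2: at line 1 remove [byzxm] add [tljpn,czvji] -> 6 lines: wbs gfjv tljpn czvji xsk hfqnh
Hunk 3: at line 1 remove [gfjv,tljpn] add [hfeu] -> 5 lines: wbs hfeu czvji xsk hfqnh
Hunk 4: at line 1 remove [hfeu] add [otehu,trmj,dqfjq] -> 7 lines: wbs otehu trmj dqfjq czvji xsk hfqnh
Hunk 5: at line 1 remove [otehu] add [fsn,xog] -> 8 lines: wbs fsn xog trmj dqfjq czvji xsk hfqnh
Hunk 6: at line 1 remove [xog,trmj] add [whfqc,ggjpl] -> 8 lines: wbs fsn whfqc ggjpl dqfjq czvji xsk hfqnh
Hunk 7: at line 1 remove [whfqc] add [uoyxv,xcsa] -> 9 lines: wbs fsn uoyxv xcsa ggjpl dqfjq czvji xsk hfqnh
Final line count: 9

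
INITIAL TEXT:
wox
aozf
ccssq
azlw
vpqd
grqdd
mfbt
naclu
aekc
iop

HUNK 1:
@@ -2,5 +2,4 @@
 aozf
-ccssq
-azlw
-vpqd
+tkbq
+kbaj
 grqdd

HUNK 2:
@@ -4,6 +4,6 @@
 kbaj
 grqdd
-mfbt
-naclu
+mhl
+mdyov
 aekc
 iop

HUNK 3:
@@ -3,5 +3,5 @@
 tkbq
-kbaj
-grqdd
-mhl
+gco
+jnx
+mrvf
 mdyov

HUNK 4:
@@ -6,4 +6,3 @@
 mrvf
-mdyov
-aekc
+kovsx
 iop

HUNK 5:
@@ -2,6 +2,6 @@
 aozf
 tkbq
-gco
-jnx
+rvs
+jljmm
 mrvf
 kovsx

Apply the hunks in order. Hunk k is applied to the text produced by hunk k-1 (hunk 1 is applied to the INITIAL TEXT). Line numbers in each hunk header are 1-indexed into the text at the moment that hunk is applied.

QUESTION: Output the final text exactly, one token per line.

Hunk 1: at line 2 remove [ccssq,azlw,vpqd] add [tkbq,kbaj] -> 9 lines: wox aozf tkbq kbaj grqdd mfbt naclu aekc iop
Hunk 2: at line 4 remove [mfbt,naclu] add [mhl,mdyov] -> 9 lines: wox aozf tkbq kbaj grqdd mhl mdyov aekc iop
Hunk 3: at line 3 remove [kbaj,grqdd,mhl] add [gco,jnx,mrvf] -> 9 lines: wox aozf tkbq gco jnx mrvf mdyov aekc iop
Hunk 4: at line 6 remove [mdyov,aekc] add [kovsx] -> 8 lines: wox aozf tkbq gco jnx mrvf kovsx iop
Hunk 5: at line 2 remove [gco,jnx] add [rvs,jljmm] -> 8 lines: wox aozf tkbq rvs jljmm mrvf kovsx iop

Answer: wox
aozf
tkbq
rvs
jljmm
mrvf
kovsx
iop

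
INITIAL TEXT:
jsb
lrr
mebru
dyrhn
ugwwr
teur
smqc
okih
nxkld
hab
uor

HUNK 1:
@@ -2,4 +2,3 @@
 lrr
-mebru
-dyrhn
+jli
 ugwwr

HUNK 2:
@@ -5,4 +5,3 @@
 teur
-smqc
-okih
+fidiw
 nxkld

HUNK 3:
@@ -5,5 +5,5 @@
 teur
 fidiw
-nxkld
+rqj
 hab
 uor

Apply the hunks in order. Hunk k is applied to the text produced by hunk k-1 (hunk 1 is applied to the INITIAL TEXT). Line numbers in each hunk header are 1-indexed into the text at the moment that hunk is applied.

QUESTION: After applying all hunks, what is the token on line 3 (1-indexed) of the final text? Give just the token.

Answer: jli

Derivation:
Hunk 1: at line 2 remove [mebru,dyrhn] add [jli] -> 10 lines: jsb lrr jli ugwwr teur smqc okih nxkld hab uor
Hunk 2: at line 5 remove [smqc,okih] add [fidiw] -> 9 lines: jsb lrr jli ugwwr teur fidiw nxkld hab uor
Hunk 3: at line 5 remove [nxkld] add [rqj] -> 9 lines: jsb lrr jli ugwwr teur fidiw rqj hab uor
Final line 3: jli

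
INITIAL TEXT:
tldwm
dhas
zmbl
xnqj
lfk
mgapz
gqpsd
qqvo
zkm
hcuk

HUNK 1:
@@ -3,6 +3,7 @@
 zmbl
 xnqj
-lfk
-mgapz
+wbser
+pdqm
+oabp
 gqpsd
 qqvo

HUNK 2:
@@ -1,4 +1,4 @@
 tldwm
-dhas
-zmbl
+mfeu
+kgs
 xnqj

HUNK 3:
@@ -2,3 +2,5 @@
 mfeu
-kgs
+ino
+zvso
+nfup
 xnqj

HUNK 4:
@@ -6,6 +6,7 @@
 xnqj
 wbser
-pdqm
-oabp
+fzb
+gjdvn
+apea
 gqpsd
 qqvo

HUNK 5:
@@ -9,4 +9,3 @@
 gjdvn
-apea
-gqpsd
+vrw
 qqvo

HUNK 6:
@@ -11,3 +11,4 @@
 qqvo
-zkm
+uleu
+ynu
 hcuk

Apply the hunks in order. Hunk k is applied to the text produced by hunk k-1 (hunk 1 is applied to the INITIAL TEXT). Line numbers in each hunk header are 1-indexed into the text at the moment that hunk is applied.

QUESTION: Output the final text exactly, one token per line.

Hunk 1: at line 3 remove [lfk,mgapz] add [wbser,pdqm,oabp] -> 11 lines: tldwm dhas zmbl xnqj wbser pdqm oabp gqpsd qqvo zkm hcuk
Hunk 2: at line 1 remove [dhas,zmbl] add [mfeu,kgs] -> 11 lines: tldwm mfeu kgs xnqj wbser pdqm oabp gqpsd qqvo zkm hcuk
Hunk 3: at line 2 remove [kgs] add [ino,zvso,nfup] -> 13 lines: tldwm mfeu ino zvso nfup xnqj wbser pdqm oabp gqpsd qqvo zkm hcuk
Hunk 4: at line 6 remove [pdqm,oabp] add [fzb,gjdvn,apea] -> 14 lines: tldwm mfeu ino zvso nfup xnqj wbser fzb gjdvn apea gqpsd qqvo zkm hcuk
Hunk 5: at line 9 remove [apea,gqpsd] add [vrw] -> 13 lines: tldwm mfeu ino zvso nfup xnqj wbser fzb gjdvn vrw qqvo zkm hcuk
Hunk 6: at line 11 remove [zkm] add [uleu,ynu] -> 14 lines: tldwm mfeu ino zvso nfup xnqj wbser fzb gjdvn vrw qqvo uleu ynu hcuk

Answer: tldwm
mfeu
ino
zvso
nfup
xnqj
wbser
fzb
gjdvn
vrw
qqvo
uleu
ynu
hcuk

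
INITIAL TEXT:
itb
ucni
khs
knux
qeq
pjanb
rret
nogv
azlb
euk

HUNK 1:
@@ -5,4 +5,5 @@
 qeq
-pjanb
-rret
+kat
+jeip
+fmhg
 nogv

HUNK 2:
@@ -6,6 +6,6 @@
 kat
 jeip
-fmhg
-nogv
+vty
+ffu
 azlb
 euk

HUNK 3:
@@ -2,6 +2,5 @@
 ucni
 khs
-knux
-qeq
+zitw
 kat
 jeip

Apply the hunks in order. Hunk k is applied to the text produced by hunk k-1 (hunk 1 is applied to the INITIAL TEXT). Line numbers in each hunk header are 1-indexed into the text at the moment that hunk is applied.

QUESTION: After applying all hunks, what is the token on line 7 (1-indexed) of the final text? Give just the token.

Hunk 1: at line 5 remove [pjanb,rret] add [kat,jeip,fmhg] -> 11 lines: itb ucni khs knux qeq kat jeip fmhg nogv azlb euk
Hunk 2: at line 6 remove [fmhg,nogv] add [vty,ffu] -> 11 lines: itb ucni khs knux qeq kat jeip vty ffu azlb euk
Hunk 3: at line 2 remove [knux,qeq] add [zitw] -> 10 lines: itb ucni khs zitw kat jeip vty ffu azlb euk
Final line 7: vty

Answer: vty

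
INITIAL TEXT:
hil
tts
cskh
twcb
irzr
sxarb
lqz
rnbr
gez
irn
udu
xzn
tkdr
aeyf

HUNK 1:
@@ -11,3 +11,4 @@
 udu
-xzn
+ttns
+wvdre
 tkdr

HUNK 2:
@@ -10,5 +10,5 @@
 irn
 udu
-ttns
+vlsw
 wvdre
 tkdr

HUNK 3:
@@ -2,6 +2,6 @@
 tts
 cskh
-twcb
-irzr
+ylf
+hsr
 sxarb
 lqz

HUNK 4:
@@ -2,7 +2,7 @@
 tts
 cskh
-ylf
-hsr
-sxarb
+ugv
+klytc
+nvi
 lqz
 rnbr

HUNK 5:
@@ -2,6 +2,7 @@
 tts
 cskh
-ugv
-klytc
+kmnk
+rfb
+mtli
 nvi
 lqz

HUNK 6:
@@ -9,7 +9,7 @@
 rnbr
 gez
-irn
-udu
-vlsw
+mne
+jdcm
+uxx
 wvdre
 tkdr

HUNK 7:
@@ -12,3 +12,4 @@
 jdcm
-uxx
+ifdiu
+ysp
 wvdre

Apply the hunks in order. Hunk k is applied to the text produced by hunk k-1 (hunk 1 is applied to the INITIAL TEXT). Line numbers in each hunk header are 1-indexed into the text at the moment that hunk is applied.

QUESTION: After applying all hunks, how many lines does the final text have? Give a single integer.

Answer: 17

Derivation:
Hunk 1: at line 11 remove [xzn] add [ttns,wvdre] -> 15 lines: hil tts cskh twcb irzr sxarb lqz rnbr gez irn udu ttns wvdre tkdr aeyf
Hunk 2: at line 10 remove [ttns] add [vlsw] -> 15 lines: hil tts cskh twcb irzr sxarb lqz rnbr gez irn udu vlsw wvdre tkdr aeyf
Hunk 3: at line 2 remove [twcb,irzr] add [ylf,hsr] -> 15 lines: hil tts cskh ylf hsr sxarb lqz rnbr gez irn udu vlsw wvdre tkdr aeyf
Hunk 4: at line 2 remove [ylf,hsr,sxarb] add [ugv,klytc,nvi] -> 15 lines: hil tts cskh ugv klytc nvi lqz rnbr gez irn udu vlsw wvdre tkdr aeyf
Hunk 5: at line 2 remove [ugv,klytc] add [kmnk,rfb,mtli] -> 16 lines: hil tts cskh kmnk rfb mtli nvi lqz rnbr gez irn udu vlsw wvdre tkdr aeyf
Hunk 6: at line 9 remove [irn,udu,vlsw] add [mne,jdcm,uxx] -> 16 lines: hil tts cskh kmnk rfb mtli nvi lqz rnbr gez mne jdcm uxx wvdre tkdr aeyf
Hunk 7: at line 12 remove [uxx] add [ifdiu,ysp] -> 17 lines: hil tts cskh kmnk rfb mtli nvi lqz rnbr gez mne jdcm ifdiu ysp wvdre tkdr aeyf
Final line count: 17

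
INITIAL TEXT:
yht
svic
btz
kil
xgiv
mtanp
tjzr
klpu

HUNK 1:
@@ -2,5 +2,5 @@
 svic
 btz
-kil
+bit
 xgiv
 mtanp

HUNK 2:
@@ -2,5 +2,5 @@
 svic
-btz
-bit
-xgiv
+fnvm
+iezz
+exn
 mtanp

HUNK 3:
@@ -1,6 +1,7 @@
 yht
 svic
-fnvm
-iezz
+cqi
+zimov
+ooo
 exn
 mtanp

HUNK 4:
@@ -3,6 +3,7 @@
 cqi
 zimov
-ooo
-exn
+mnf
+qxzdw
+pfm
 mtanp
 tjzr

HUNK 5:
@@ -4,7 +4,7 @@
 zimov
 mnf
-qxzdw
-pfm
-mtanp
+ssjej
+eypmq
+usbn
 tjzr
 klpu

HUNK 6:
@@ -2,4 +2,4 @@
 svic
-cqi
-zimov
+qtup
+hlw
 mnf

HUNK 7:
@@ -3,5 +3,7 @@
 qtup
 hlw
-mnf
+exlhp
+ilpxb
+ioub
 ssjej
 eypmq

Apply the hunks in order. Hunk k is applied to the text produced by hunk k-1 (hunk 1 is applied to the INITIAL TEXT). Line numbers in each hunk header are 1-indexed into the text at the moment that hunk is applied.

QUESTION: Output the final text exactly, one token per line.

Answer: yht
svic
qtup
hlw
exlhp
ilpxb
ioub
ssjej
eypmq
usbn
tjzr
klpu

Derivation:
Hunk 1: at line 2 remove [kil] add [bit] -> 8 lines: yht svic btz bit xgiv mtanp tjzr klpu
Hunk 2: at line 2 remove [btz,bit,xgiv] add [fnvm,iezz,exn] -> 8 lines: yht svic fnvm iezz exn mtanp tjzr klpu
Hunk 3: at line 1 remove [fnvm,iezz] add [cqi,zimov,ooo] -> 9 lines: yht svic cqi zimov ooo exn mtanp tjzr klpu
Hunk 4: at line 3 remove [ooo,exn] add [mnf,qxzdw,pfm] -> 10 lines: yht svic cqi zimov mnf qxzdw pfm mtanp tjzr klpu
Hunk 5: at line 4 remove [qxzdw,pfm,mtanp] add [ssjej,eypmq,usbn] -> 10 lines: yht svic cqi zimov mnf ssjej eypmq usbn tjzr klpu
Hunk 6: at line 2 remove [cqi,zimov] add [qtup,hlw] -> 10 lines: yht svic qtup hlw mnf ssjej eypmq usbn tjzr klpu
Hunk 7: at line 3 remove [mnf] add [exlhp,ilpxb,ioub] -> 12 lines: yht svic qtup hlw exlhp ilpxb ioub ssjej eypmq usbn tjzr klpu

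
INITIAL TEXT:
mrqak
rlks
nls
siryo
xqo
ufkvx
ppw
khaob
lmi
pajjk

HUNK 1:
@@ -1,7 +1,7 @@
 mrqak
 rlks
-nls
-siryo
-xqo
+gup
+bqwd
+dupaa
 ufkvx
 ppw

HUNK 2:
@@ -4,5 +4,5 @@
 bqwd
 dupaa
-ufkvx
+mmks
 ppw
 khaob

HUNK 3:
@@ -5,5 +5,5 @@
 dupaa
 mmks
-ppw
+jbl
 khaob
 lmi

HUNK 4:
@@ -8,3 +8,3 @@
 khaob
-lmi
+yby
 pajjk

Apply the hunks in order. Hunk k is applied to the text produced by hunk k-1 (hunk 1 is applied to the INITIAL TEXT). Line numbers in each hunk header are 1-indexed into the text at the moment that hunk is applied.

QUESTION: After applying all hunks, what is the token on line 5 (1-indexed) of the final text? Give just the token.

Hunk 1: at line 1 remove [nls,siryo,xqo] add [gup,bqwd,dupaa] -> 10 lines: mrqak rlks gup bqwd dupaa ufkvx ppw khaob lmi pajjk
Hunk 2: at line 4 remove [ufkvx] add [mmks] -> 10 lines: mrqak rlks gup bqwd dupaa mmks ppw khaob lmi pajjk
Hunk 3: at line 5 remove [ppw] add [jbl] -> 10 lines: mrqak rlks gup bqwd dupaa mmks jbl khaob lmi pajjk
Hunk 4: at line 8 remove [lmi] add [yby] -> 10 lines: mrqak rlks gup bqwd dupaa mmks jbl khaob yby pajjk
Final line 5: dupaa

Answer: dupaa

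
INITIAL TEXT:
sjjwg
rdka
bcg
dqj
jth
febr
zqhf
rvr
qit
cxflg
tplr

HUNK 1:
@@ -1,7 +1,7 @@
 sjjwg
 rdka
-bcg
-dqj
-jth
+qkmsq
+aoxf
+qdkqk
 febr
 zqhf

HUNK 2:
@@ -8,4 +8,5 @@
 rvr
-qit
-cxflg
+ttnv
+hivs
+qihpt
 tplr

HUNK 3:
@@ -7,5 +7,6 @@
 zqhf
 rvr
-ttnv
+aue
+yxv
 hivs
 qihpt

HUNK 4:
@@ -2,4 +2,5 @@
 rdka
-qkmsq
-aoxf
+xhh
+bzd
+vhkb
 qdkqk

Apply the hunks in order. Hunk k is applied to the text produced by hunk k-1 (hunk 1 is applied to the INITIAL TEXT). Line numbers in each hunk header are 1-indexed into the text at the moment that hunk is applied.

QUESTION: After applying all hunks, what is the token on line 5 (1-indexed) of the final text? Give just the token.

Answer: vhkb

Derivation:
Hunk 1: at line 1 remove [bcg,dqj,jth] add [qkmsq,aoxf,qdkqk] -> 11 lines: sjjwg rdka qkmsq aoxf qdkqk febr zqhf rvr qit cxflg tplr
Hunk 2: at line 8 remove [qit,cxflg] add [ttnv,hivs,qihpt] -> 12 lines: sjjwg rdka qkmsq aoxf qdkqk febr zqhf rvr ttnv hivs qihpt tplr
Hunk 3: at line 7 remove [ttnv] add [aue,yxv] -> 13 lines: sjjwg rdka qkmsq aoxf qdkqk febr zqhf rvr aue yxv hivs qihpt tplr
Hunk 4: at line 2 remove [qkmsq,aoxf] add [xhh,bzd,vhkb] -> 14 lines: sjjwg rdka xhh bzd vhkb qdkqk febr zqhf rvr aue yxv hivs qihpt tplr
Final line 5: vhkb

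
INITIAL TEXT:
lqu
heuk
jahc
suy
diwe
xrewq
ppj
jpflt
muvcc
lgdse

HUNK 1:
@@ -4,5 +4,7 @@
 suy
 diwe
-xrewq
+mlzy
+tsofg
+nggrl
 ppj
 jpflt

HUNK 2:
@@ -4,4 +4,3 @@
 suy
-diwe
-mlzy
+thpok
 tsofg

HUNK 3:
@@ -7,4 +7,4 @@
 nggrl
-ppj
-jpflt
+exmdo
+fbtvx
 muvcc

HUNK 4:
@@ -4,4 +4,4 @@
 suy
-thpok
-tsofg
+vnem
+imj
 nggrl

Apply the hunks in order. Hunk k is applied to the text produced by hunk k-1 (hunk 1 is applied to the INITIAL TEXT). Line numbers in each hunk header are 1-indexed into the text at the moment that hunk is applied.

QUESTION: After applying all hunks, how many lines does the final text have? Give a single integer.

Answer: 11

Derivation:
Hunk 1: at line 4 remove [xrewq] add [mlzy,tsofg,nggrl] -> 12 lines: lqu heuk jahc suy diwe mlzy tsofg nggrl ppj jpflt muvcc lgdse
Hunk 2: at line 4 remove [diwe,mlzy] add [thpok] -> 11 lines: lqu heuk jahc suy thpok tsofg nggrl ppj jpflt muvcc lgdse
Hunk 3: at line 7 remove [ppj,jpflt] add [exmdo,fbtvx] -> 11 lines: lqu heuk jahc suy thpok tsofg nggrl exmdo fbtvx muvcc lgdse
Hunk 4: at line 4 remove [thpok,tsofg] add [vnem,imj] -> 11 lines: lqu heuk jahc suy vnem imj nggrl exmdo fbtvx muvcc lgdse
Final line count: 11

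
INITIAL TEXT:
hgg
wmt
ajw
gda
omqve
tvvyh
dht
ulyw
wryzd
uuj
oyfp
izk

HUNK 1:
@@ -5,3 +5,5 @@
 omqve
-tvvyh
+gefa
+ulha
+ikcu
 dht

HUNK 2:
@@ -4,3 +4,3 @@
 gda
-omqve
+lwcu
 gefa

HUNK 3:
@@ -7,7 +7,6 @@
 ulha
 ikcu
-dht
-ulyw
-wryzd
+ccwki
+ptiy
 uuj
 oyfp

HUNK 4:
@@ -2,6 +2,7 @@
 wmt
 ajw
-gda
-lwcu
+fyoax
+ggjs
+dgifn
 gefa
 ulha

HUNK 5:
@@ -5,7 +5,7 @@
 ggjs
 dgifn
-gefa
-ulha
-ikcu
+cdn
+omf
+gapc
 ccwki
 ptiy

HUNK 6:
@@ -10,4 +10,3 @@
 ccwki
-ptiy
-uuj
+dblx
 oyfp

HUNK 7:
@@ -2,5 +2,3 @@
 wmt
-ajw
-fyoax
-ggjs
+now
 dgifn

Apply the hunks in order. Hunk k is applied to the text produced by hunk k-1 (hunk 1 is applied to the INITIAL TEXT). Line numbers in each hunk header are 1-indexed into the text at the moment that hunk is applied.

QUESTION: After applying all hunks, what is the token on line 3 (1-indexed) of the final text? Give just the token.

Answer: now

Derivation:
Hunk 1: at line 5 remove [tvvyh] add [gefa,ulha,ikcu] -> 14 lines: hgg wmt ajw gda omqve gefa ulha ikcu dht ulyw wryzd uuj oyfp izk
Hunk 2: at line 4 remove [omqve] add [lwcu] -> 14 lines: hgg wmt ajw gda lwcu gefa ulha ikcu dht ulyw wryzd uuj oyfp izk
Hunk 3: at line 7 remove [dht,ulyw,wryzd] add [ccwki,ptiy] -> 13 lines: hgg wmt ajw gda lwcu gefa ulha ikcu ccwki ptiy uuj oyfp izk
Hunk 4: at line 2 remove [gda,lwcu] add [fyoax,ggjs,dgifn] -> 14 lines: hgg wmt ajw fyoax ggjs dgifn gefa ulha ikcu ccwki ptiy uuj oyfp izk
Hunk 5: at line 5 remove [gefa,ulha,ikcu] add [cdn,omf,gapc] -> 14 lines: hgg wmt ajw fyoax ggjs dgifn cdn omf gapc ccwki ptiy uuj oyfp izk
Hunk 6: at line 10 remove [ptiy,uuj] add [dblx] -> 13 lines: hgg wmt ajw fyoax ggjs dgifn cdn omf gapc ccwki dblx oyfp izk
Hunk 7: at line 2 remove [ajw,fyoax,ggjs] add [now] -> 11 lines: hgg wmt now dgifn cdn omf gapc ccwki dblx oyfp izk
Final line 3: now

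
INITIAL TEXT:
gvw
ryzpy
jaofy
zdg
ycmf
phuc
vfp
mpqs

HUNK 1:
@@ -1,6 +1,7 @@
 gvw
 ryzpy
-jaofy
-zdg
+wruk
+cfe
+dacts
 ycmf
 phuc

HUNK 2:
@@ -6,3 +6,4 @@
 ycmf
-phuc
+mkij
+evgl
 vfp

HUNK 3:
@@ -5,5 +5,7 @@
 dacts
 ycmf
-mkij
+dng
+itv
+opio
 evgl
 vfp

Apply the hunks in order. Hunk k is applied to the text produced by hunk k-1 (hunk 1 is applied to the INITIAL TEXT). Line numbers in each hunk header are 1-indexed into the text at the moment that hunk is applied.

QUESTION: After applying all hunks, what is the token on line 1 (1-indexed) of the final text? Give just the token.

Answer: gvw

Derivation:
Hunk 1: at line 1 remove [jaofy,zdg] add [wruk,cfe,dacts] -> 9 lines: gvw ryzpy wruk cfe dacts ycmf phuc vfp mpqs
Hunk 2: at line 6 remove [phuc] add [mkij,evgl] -> 10 lines: gvw ryzpy wruk cfe dacts ycmf mkij evgl vfp mpqs
Hunk 3: at line 5 remove [mkij] add [dng,itv,opio] -> 12 lines: gvw ryzpy wruk cfe dacts ycmf dng itv opio evgl vfp mpqs
Final line 1: gvw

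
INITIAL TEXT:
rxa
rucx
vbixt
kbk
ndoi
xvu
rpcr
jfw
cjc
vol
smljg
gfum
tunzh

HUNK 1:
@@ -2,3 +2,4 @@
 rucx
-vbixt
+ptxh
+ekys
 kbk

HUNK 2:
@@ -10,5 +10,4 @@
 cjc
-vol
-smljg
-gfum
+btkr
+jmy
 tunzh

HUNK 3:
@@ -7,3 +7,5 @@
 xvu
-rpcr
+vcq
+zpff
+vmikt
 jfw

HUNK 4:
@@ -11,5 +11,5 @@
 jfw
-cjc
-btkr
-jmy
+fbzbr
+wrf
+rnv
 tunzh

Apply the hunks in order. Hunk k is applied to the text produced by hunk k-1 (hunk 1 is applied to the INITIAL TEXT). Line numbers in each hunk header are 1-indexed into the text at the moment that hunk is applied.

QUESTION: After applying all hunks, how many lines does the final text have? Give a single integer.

Hunk 1: at line 2 remove [vbixt] add [ptxh,ekys] -> 14 lines: rxa rucx ptxh ekys kbk ndoi xvu rpcr jfw cjc vol smljg gfum tunzh
Hunk 2: at line 10 remove [vol,smljg,gfum] add [btkr,jmy] -> 13 lines: rxa rucx ptxh ekys kbk ndoi xvu rpcr jfw cjc btkr jmy tunzh
Hunk 3: at line 7 remove [rpcr] add [vcq,zpff,vmikt] -> 15 lines: rxa rucx ptxh ekys kbk ndoi xvu vcq zpff vmikt jfw cjc btkr jmy tunzh
Hunk 4: at line 11 remove [cjc,btkr,jmy] add [fbzbr,wrf,rnv] -> 15 lines: rxa rucx ptxh ekys kbk ndoi xvu vcq zpff vmikt jfw fbzbr wrf rnv tunzh
Final line count: 15

Answer: 15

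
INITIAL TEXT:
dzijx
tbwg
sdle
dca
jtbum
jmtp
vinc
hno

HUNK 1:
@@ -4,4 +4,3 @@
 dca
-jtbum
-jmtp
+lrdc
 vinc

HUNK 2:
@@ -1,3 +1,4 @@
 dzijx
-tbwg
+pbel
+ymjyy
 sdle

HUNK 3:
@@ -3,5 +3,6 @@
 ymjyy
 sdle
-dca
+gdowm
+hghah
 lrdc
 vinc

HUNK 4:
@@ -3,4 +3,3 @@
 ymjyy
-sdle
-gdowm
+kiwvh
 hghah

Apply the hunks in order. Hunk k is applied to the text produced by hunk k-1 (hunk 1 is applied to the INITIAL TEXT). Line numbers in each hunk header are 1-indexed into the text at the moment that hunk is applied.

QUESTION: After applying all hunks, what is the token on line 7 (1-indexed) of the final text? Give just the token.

Answer: vinc

Derivation:
Hunk 1: at line 4 remove [jtbum,jmtp] add [lrdc] -> 7 lines: dzijx tbwg sdle dca lrdc vinc hno
Hunk 2: at line 1 remove [tbwg] add [pbel,ymjyy] -> 8 lines: dzijx pbel ymjyy sdle dca lrdc vinc hno
Hunk 3: at line 3 remove [dca] add [gdowm,hghah] -> 9 lines: dzijx pbel ymjyy sdle gdowm hghah lrdc vinc hno
Hunk 4: at line 3 remove [sdle,gdowm] add [kiwvh] -> 8 lines: dzijx pbel ymjyy kiwvh hghah lrdc vinc hno
Final line 7: vinc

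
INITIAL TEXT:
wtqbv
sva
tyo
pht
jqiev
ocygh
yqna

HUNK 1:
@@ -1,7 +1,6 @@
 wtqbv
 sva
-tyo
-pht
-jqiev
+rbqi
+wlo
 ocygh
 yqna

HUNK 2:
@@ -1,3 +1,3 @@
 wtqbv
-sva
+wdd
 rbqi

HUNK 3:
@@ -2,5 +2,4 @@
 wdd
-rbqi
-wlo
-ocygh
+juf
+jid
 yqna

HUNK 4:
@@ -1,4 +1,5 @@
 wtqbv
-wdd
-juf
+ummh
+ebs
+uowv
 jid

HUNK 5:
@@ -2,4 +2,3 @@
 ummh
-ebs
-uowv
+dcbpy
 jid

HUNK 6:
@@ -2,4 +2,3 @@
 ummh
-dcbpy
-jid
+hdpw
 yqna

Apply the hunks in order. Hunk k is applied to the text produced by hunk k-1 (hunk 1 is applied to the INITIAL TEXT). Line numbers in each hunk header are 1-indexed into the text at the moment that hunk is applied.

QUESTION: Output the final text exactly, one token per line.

Hunk 1: at line 1 remove [tyo,pht,jqiev] add [rbqi,wlo] -> 6 lines: wtqbv sva rbqi wlo ocygh yqna
Hunk 2: at line 1 remove [sva] add [wdd] -> 6 lines: wtqbv wdd rbqi wlo ocygh yqna
Hunk 3: at line 2 remove [rbqi,wlo,ocygh] add [juf,jid] -> 5 lines: wtqbv wdd juf jid yqna
Hunk 4: at line 1 remove [wdd,juf] add [ummh,ebs,uowv] -> 6 lines: wtqbv ummh ebs uowv jid yqna
Hunk 5: at line 2 remove [ebs,uowv] add [dcbpy] -> 5 lines: wtqbv ummh dcbpy jid yqna
Hunk 6: at line 2 remove [dcbpy,jid] add [hdpw] -> 4 lines: wtqbv ummh hdpw yqna

Answer: wtqbv
ummh
hdpw
yqna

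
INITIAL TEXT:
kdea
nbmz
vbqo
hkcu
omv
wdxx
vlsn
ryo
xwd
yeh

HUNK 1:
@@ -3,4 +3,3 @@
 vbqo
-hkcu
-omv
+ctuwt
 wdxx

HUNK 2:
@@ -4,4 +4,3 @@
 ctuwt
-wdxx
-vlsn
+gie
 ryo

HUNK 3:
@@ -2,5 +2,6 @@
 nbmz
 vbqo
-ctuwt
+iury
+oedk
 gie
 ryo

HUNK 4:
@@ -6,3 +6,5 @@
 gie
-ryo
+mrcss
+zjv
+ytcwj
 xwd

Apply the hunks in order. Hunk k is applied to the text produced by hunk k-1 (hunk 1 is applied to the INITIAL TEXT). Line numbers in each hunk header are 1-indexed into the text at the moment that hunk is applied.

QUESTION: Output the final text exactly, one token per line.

Answer: kdea
nbmz
vbqo
iury
oedk
gie
mrcss
zjv
ytcwj
xwd
yeh

Derivation:
Hunk 1: at line 3 remove [hkcu,omv] add [ctuwt] -> 9 lines: kdea nbmz vbqo ctuwt wdxx vlsn ryo xwd yeh
Hunk 2: at line 4 remove [wdxx,vlsn] add [gie] -> 8 lines: kdea nbmz vbqo ctuwt gie ryo xwd yeh
Hunk 3: at line 2 remove [ctuwt] add [iury,oedk] -> 9 lines: kdea nbmz vbqo iury oedk gie ryo xwd yeh
Hunk 4: at line 6 remove [ryo] add [mrcss,zjv,ytcwj] -> 11 lines: kdea nbmz vbqo iury oedk gie mrcss zjv ytcwj xwd yeh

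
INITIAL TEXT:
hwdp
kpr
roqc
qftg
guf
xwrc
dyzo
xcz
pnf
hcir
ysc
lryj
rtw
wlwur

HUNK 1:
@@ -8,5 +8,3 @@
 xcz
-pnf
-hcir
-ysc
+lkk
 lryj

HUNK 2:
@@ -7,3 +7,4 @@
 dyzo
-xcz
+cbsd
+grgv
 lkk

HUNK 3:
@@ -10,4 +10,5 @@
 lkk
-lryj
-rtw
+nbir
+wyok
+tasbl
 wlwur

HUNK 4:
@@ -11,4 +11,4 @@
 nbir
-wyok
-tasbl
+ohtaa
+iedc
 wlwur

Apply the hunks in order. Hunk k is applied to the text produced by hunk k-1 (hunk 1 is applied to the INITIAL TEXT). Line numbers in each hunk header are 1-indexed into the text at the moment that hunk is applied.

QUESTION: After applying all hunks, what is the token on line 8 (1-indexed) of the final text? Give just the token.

Answer: cbsd

Derivation:
Hunk 1: at line 8 remove [pnf,hcir,ysc] add [lkk] -> 12 lines: hwdp kpr roqc qftg guf xwrc dyzo xcz lkk lryj rtw wlwur
Hunk 2: at line 7 remove [xcz] add [cbsd,grgv] -> 13 lines: hwdp kpr roqc qftg guf xwrc dyzo cbsd grgv lkk lryj rtw wlwur
Hunk 3: at line 10 remove [lryj,rtw] add [nbir,wyok,tasbl] -> 14 lines: hwdp kpr roqc qftg guf xwrc dyzo cbsd grgv lkk nbir wyok tasbl wlwur
Hunk 4: at line 11 remove [wyok,tasbl] add [ohtaa,iedc] -> 14 lines: hwdp kpr roqc qftg guf xwrc dyzo cbsd grgv lkk nbir ohtaa iedc wlwur
Final line 8: cbsd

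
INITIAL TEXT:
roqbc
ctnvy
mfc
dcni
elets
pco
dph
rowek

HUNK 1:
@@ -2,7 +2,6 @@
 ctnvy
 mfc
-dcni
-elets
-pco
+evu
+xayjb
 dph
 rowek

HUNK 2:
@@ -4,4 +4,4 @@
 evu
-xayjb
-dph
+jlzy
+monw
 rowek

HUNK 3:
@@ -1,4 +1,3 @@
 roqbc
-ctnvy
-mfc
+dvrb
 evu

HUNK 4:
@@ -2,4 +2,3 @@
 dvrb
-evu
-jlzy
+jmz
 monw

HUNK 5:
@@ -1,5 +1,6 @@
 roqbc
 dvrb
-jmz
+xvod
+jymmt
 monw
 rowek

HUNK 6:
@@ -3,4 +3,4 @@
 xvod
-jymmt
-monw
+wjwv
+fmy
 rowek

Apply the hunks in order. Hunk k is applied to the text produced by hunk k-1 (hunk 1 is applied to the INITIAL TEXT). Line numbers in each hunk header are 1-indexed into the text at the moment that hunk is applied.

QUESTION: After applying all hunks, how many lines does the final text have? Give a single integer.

Hunk 1: at line 2 remove [dcni,elets,pco] add [evu,xayjb] -> 7 lines: roqbc ctnvy mfc evu xayjb dph rowek
Hunk 2: at line 4 remove [xayjb,dph] add [jlzy,monw] -> 7 lines: roqbc ctnvy mfc evu jlzy monw rowek
Hunk 3: at line 1 remove [ctnvy,mfc] add [dvrb] -> 6 lines: roqbc dvrb evu jlzy monw rowek
Hunk 4: at line 2 remove [evu,jlzy] add [jmz] -> 5 lines: roqbc dvrb jmz monw rowek
Hunk 5: at line 1 remove [jmz] add [xvod,jymmt] -> 6 lines: roqbc dvrb xvod jymmt monw rowek
Hunk 6: at line 3 remove [jymmt,monw] add [wjwv,fmy] -> 6 lines: roqbc dvrb xvod wjwv fmy rowek
Final line count: 6

Answer: 6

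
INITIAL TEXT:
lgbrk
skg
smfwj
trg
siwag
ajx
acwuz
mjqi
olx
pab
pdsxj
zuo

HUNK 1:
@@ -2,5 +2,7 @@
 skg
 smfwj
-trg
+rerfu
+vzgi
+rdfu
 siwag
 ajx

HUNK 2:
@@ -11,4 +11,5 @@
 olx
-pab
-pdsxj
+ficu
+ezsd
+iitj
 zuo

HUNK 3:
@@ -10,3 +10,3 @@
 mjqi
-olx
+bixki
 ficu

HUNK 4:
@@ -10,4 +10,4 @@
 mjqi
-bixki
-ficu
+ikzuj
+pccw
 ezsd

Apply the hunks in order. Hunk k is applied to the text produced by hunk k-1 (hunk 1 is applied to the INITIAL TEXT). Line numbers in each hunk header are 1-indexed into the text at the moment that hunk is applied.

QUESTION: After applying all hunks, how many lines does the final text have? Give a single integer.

Answer: 15

Derivation:
Hunk 1: at line 2 remove [trg] add [rerfu,vzgi,rdfu] -> 14 lines: lgbrk skg smfwj rerfu vzgi rdfu siwag ajx acwuz mjqi olx pab pdsxj zuo
Hunk 2: at line 11 remove [pab,pdsxj] add [ficu,ezsd,iitj] -> 15 lines: lgbrk skg smfwj rerfu vzgi rdfu siwag ajx acwuz mjqi olx ficu ezsd iitj zuo
Hunk 3: at line 10 remove [olx] add [bixki] -> 15 lines: lgbrk skg smfwj rerfu vzgi rdfu siwag ajx acwuz mjqi bixki ficu ezsd iitj zuo
Hunk 4: at line 10 remove [bixki,ficu] add [ikzuj,pccw] -> 15 lines: lgbrk skg smfwj rerfu vzgi rdfu siwag ajx acwuz mjqi ikzuj pccw ezsd iitj zuo
Final line count: 15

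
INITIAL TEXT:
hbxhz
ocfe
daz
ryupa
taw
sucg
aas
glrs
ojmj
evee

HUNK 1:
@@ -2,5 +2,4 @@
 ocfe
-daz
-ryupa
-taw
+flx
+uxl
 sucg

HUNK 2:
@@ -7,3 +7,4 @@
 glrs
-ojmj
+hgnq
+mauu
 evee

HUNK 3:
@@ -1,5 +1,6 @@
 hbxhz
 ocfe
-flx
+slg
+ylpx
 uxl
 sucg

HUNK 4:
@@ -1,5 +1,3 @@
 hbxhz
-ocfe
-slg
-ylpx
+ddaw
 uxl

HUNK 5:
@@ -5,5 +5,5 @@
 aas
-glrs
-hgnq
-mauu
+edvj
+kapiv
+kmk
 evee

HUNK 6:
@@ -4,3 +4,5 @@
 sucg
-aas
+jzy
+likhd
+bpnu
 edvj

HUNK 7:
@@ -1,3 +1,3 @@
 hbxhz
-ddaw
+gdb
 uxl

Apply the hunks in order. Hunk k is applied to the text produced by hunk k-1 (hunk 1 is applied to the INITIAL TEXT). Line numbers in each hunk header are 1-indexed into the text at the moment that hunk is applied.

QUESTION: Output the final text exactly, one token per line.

Answer: hbxhz
gdb
uxl
sucg
jzy
likhd
bpnu
edvj
kapiv
kmk
evee

Derivation:
Hunk 1: at line 2 remove [daz,ryupa,taw] add [flx,uxl] -> 9 lines: hbxhz ocfe flx uxl sucg aas glrs ojmj evee
Hunk 2: at line 7 remove [ojmj] add [hgnq,mauu] -> 10 lines: hbxhz ocfe flx uxl sucg aas glrs hgnq mauu evee
Hunk 3: at line 1 remove [flx] add [slg,ylpx] -> 11 lines: hbxhz ocfe slg ylpx uxl sucg aas glrs hgnq mauu evee
Hunk 4: at line 1 remove [ocfe,slg,ylpx] add [ddaw] -> 9 lines: hbxhz ddaw uxl sucg aas glrs hgnq mauu evee
Hunk 5: at line 5 remove [glrs,hgnq,mauu] add [edvj,kapiv,kmk] -> 9 lines: hbxhz ddaw uxl sucg aas edvj kapiv kmk evee
Hunk 6: at line 4 remove [aas] add [jzy,likhd,bpnu] -> 11 lines: hbxhz ddaw uxl sucg jzy likhd bpnu edvj kapiv kmk evee
Hunk 7: at line 1 remove [ddaw] add [gdb] -> 11 lines: hbxhz gdb uxl sucg jzy likhd bpnu edvj kapiv kmk evee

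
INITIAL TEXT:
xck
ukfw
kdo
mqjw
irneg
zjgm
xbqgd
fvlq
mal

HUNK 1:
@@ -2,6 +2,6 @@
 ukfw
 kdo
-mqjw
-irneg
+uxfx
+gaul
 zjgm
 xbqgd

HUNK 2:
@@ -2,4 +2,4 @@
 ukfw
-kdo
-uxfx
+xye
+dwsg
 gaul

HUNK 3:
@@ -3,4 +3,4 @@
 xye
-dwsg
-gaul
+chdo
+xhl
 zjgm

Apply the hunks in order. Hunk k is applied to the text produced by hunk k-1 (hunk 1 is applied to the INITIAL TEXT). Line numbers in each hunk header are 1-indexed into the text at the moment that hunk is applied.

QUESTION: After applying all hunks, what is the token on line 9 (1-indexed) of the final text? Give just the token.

Hunk 1: at line 2 remove [mqjw,irneg] add [uxfx,gaul] -> 9 lines: xck ukfw kdo uxfx gaul zjgm xbqgd fvlq mal
Hunk 2: at line 2 remove [kdo,uxfx] add [xye,dwsg] -> 9 lines: xck ukfw xye dwsg gaul zjgm xbqgd fvlq mal
Hunk 3: at line 3 remove [dwsg,gaul] add [chdo,xhl] -> 9 lines: xck ukfw xye chdo xhl zjgm xbqgd fvlq mal
Final line 9: mal

Answer: mal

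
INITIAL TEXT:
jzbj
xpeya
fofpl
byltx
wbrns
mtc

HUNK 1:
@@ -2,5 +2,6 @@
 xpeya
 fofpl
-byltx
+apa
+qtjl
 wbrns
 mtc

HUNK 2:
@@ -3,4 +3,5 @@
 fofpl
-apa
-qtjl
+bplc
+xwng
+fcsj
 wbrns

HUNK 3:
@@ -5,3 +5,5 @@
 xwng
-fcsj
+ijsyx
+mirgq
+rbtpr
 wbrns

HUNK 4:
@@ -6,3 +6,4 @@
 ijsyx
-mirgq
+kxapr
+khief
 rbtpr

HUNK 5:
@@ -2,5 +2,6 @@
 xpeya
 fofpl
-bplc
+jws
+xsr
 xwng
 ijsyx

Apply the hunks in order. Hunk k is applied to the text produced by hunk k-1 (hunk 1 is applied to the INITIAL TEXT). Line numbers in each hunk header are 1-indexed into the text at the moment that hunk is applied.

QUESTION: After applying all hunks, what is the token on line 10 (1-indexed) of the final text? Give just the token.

Answer: rbtpr

Derivation:
Hunk 1: at line 2 remove [byltx] add [apa,qtjl] -> 7 lines: jzbj xpeya fofpl apa qtjl wbrns mtc
Hunk 2: at line 3 remove [apa,qtjl] add [bplc,xwng,fcsj] -> 8 lines: jzbj xpeya fofpl bplc xwng fcsj wbrns mtc
Hunk 3: at line 5 remove [fcsj] add [ijsyx,mirgq,rbtpr] -> 10 lines: jzbj xpeya fofpl bplc xwng ijsyx mirgq rbtpr wbrns mtc
Hunk 4: at line 6 remove [mirgq] add [kxapr,khief] -> 11 lines: jzbj xpeya fofpl bplc xwng ijsyx kxapr khief rbtpr wbrns mtc
Hunk 5: at line 2 remove [bplc] add [jws,xsr] -> 12 lines: jzbj xpeya fofpl jws xsr xwng ijsyx kxapr khief rbtpr wbrns mtc
Final line 10: rbtpr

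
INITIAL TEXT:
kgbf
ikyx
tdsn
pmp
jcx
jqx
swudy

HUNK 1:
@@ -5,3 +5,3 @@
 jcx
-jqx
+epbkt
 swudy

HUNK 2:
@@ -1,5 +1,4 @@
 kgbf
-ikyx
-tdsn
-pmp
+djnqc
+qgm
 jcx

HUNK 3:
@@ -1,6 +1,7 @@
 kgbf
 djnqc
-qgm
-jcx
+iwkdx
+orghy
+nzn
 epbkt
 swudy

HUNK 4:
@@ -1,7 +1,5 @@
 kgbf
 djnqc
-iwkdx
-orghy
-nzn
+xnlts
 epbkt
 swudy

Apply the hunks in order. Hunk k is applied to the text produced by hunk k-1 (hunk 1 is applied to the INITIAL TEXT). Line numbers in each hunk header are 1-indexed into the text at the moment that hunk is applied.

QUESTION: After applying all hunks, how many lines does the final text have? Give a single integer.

Hunk 1: at line 5 remove [jqx] add [epbkt] -> 7 lines: kgbf ikyx tdsn pmp jcx epbkt swudy
Hunk 2: at line 1 remove [ikyx,tdsn,pmp] add [djnqc,qgm] -> 6 lines: kgbf djnqc qgm jcx epbkt swudy
Hunk 3: at line 1 remove [qgm,jcx] add [iwkdx,orghy,nzn] -> 7 lines: kgbf djnqc iwkdx orghy nzn epbkt swudy
Hunk 4: at line 1 remove [iwkdx,orghy,nzn] add [xnlts] -> 5 lines: kgbf djnqc xnlts epbkt swudy
Final line count: 5

Answer: 5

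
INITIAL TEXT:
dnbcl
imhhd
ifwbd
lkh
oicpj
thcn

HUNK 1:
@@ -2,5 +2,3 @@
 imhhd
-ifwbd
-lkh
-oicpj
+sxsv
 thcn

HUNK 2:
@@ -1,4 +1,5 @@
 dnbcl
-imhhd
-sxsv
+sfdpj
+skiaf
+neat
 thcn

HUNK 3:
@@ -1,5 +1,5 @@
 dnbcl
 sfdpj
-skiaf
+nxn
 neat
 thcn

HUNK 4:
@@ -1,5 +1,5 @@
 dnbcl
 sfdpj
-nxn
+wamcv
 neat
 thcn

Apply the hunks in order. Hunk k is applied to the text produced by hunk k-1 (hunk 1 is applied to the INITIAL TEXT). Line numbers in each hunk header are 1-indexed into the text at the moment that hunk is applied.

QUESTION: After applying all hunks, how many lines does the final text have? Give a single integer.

Hunk 1: at line 2 remove [ifwbd,lkh,oicpj] add [sxsv] -> 4 lines: dnbcl imhhd sxsv thcn
Hunk 2: at line 1 remove [imhhd,sxsv] add [sfdpj,skiaf,neat] -> 5 lines: dnbcl sfdpj skiaf neat thcn
Hunk 3: at line 1 remove [skiaf] add [nxn] -> 5 lines: dnbcl sfdpj nxn neat thcn
Hunk 4: at line 1 remove [nxn] add [wamcv] -> 5 lines: dnbcl sfdpj wamcv neat thcn
Final line count: 5

Answer: 5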